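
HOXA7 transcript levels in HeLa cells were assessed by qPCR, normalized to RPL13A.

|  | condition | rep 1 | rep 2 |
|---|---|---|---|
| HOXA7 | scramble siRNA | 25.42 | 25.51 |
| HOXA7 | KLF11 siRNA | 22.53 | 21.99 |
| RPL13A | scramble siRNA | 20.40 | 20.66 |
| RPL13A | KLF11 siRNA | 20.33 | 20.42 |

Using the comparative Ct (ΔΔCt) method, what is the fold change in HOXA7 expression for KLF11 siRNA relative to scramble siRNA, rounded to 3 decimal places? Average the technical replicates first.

8.282

Mean Ct: HOXA7 scramble siRNA 25.465; HOXA7 KLF11 siRNA 22.260; RPL13A scramble siRNA 20.530; RPL13A KLF11 siRNA 20.375
ΔCt(scramble siRNA) = 25.465 − 20.530 = 4.935
ΔCt(KLF11 siRNA) = 22.260 − 20.375 = 1.885
ΔΔCt = 1.885 − 4.935 = -3.050
Fold change = 2^(−(-3.050)) = 2^3.050 = 8.2821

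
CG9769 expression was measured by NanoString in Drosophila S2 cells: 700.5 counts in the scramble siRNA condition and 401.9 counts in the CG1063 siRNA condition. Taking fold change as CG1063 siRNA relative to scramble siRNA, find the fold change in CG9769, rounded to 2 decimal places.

Fold change = 401.9 / 700.5 = 0.574
CG9769 is downregulated.

0.57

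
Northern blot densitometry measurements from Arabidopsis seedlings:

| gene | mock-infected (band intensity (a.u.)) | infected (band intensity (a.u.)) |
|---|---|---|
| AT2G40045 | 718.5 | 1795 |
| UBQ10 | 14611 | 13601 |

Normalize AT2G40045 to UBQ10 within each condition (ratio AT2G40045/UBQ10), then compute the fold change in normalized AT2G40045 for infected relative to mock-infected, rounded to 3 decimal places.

AT2G40045/UBQ10 (mock-infected) = 718.5 / 14611 = 0.049175
AT2G40045/UBQ10 (infected) = 1795 / 13601 = 0.13198
Fold change = 0.13198 / 0.049175 = 2.6838

2.684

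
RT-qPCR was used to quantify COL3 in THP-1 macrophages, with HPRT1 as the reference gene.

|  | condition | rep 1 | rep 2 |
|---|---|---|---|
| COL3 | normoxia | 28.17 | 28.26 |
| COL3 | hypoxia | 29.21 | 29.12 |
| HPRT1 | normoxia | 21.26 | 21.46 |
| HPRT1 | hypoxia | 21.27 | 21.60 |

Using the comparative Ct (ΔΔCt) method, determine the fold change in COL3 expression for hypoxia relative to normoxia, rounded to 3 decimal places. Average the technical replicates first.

Mean Ct: COL3 normoxia 28.215; COL3 hypoxia 29.165; HPRT1 normoxia 21.360; HPRT1 hypoxia 21.435
ΔCt(normoxia) = 28.215 − 21.360 = 6.855
ΔCt(hypoxia) = 29.165 − 21.435 = 7.730
ΔΔCt = 7.730 − 6.855 = 0.875
Fold change = 2^(−0.875) = 0.5453

0.545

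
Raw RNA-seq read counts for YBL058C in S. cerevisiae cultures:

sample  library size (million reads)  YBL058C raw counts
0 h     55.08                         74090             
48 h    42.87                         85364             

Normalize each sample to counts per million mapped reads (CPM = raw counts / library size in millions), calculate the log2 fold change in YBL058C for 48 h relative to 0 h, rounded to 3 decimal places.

CPM(0 h) = 74090 / 55.08 = 1345.1344
CPM(48 h) = 85364 / 42.87 = 1991.2293
Fold change = 1991.2293 / 1345.1344 = 1.48032
log2(1.48032) = 0.5659

0.566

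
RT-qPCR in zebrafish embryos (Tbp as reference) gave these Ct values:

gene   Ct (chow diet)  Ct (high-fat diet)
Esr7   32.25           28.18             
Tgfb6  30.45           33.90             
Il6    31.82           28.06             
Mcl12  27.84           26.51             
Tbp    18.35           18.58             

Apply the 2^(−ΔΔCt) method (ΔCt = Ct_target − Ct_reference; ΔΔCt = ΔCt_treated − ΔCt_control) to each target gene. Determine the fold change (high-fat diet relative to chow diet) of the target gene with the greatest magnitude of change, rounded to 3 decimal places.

19.698

Esr7: ΔΔCt = (28.18−18.58) − (32.25−18.35) = 9.60 − 13.90 = -4.30; fold change = 2^4.30 = 19.698
Tgfb6: ΔΔCt = (33.90−18.58) − (30.45−18.35) = 15.32 − 12.10 = 3.22; fold change = 2^-3.22 = 0.107
Il6: ΔΔCt = (28.06−18.58) − (31.82−18.35) = 9.48 − 13.47 = -3.99; fold change = 2^3.99 = 15.889
Mcl12: ΔΔCt = (26.51−18.58) − (27.84−18.35) = 7.93 − 9.49 = -1.56; fold change = 2^1.56 = 2.949
Esr7 has the largest |ΔΔCt| = 4.30.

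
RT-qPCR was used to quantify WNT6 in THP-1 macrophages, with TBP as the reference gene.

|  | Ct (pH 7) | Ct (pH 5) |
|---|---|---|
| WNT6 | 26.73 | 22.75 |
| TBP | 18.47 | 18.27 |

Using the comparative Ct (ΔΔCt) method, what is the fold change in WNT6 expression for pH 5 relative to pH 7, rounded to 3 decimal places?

ΔCt(pH 7) = 26.730 − 18.470 = 8.260
ΔCt(pH 5) = 22.750 − 18.270 = 4.480
ΔΔCt = 4.480 − 8.260 = -3.780
Fold change = 2^(−(-3.780)) = 2^3.780 = 13.7370

13.737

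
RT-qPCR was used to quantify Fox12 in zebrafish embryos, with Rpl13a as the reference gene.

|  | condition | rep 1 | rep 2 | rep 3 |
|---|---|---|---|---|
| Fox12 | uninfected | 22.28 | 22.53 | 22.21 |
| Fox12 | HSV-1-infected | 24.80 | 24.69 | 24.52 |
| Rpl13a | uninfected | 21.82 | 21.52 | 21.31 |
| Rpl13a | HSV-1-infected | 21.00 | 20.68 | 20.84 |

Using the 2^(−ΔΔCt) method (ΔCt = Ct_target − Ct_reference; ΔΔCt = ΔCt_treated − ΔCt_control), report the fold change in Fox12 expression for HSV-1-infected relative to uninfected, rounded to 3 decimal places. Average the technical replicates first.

0.122

Mean Ct: Fox12 uninfected 22.340; Fox12 HSV-1-infected 24.670; Rpl13a uninfected 21.550; Rpl13a HSV-1-infected 20.840
ΔCt(uninfected) = 22.340 − 21.550 = 0.790
ΔCt(HSV-1-infected) = 24.670 − 20.840 = 3.830
ΔΔCt = 3.830 − 0.790 = 3.040
Fold change = 2^(−3.040) = 0.1216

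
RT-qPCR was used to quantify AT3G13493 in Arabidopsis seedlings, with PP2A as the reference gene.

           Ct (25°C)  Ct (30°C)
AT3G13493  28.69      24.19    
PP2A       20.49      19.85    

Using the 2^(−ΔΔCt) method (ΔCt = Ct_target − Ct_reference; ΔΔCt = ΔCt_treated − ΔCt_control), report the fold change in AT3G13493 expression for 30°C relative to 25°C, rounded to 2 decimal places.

ΔCt(25°C) = 28.690 − 20.490 = 8.200
ΔCt(30°C) = 24.190 − 19.850 = 4.340
ΔΔCt = 4.340 − 8.200 = -3.860
Fold change = 2^(−(-3.860)) = 2^3.860 = 14.520

14.52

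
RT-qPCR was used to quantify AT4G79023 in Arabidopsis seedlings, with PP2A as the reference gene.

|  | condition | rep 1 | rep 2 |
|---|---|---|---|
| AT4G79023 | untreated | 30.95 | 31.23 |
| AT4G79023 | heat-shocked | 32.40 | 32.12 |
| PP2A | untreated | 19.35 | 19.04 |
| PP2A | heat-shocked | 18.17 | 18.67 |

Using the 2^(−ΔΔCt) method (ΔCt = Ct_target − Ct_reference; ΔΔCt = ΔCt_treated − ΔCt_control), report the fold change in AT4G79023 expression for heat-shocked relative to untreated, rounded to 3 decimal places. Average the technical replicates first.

Mean Ct: AT4G79023 untreated 31.090; AT4G79023 heat-shocked 32.260; PP2A untreated 19.195; PP2A heat-shocked 18.420
ΔCt(untreated) = 31.090 − 19.195 = 11.895
ΔCt(heat-shocked) = 32.260 − 18.420 = 13.840
ΔΔCt = 13.840 − 11.895 = 1.945
Fold change = 2^(−1.945) = 0.2597

0.260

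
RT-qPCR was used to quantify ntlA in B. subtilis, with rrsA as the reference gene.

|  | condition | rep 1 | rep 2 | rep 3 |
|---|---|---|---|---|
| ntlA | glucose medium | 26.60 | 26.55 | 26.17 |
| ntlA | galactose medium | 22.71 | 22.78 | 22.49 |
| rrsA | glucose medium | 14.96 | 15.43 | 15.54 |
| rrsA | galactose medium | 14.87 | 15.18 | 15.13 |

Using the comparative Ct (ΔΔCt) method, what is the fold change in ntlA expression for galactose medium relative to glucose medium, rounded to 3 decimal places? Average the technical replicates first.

11.551

Mean Ct: ntlA glucose medium 26.440; ntlA galactose medium 22.660; rrsA glucose medium 15.310; rrsA galactose medium 15.060
ΔCt(glucose medium) = 26.440 − 15.310 = 11.130
ΔCt(galactose medium) = 22.660 − 15.060 = 7.600
ΔΔCt = 7.600 − 11.130 = -3.530
Fold change = 2^(−(-3.530)) = 2^3.530 = 11.5514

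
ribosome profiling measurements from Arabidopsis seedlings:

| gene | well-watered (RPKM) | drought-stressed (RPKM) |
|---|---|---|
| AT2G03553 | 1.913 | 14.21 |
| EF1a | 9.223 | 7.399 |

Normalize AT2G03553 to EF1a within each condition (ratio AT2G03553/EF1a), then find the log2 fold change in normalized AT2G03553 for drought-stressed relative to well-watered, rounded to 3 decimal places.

AT2G03553/EF1a (well-watered) = 1.913 / 9.223 = 0.20742
AT2G03553/EF1a (drought-stressed) = 14.21 / 7.399 = 1.9205
Fold change = 1.9205 / 0.20742 = 9.2593
log2(9.2593) = 3.2109

3.211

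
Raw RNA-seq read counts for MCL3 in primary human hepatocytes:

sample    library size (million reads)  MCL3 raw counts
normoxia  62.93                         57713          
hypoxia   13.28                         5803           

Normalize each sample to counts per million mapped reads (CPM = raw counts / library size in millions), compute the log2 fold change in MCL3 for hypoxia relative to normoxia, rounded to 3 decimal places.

-1.070

CPM(normoxia) = 57713 / 62.93 = 917.0984
CPM(hypoxia) = 5803 / 13.28 = 436.9729
Fold change = 436.9729 / 917.0984 = 0.47647
log2(0.47647) = -1.0695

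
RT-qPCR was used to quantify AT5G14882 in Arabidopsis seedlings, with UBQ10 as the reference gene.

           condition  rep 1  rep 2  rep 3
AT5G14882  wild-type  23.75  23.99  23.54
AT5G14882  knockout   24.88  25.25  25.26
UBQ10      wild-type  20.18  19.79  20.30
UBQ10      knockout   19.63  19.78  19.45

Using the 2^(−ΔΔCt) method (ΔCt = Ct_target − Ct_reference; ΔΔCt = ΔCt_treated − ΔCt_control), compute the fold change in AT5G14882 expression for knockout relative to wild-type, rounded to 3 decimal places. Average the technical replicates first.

0.279

Mean Ct: AT5G14882 wild-type 23.760; AT5G14882 knockout 25.130; UBQ10 wild-type 20.090; UBQ10 knockout 19.620
ΔCt(wild-type) = 23.760 − 20.090 = 3.670
ΔCt(knockout) = 25.130 − 19.620 = 5.510
ΔΔCt = 5.510 − 3.670 = 1.840
Fold change = 2^(−1.840) = 0.2793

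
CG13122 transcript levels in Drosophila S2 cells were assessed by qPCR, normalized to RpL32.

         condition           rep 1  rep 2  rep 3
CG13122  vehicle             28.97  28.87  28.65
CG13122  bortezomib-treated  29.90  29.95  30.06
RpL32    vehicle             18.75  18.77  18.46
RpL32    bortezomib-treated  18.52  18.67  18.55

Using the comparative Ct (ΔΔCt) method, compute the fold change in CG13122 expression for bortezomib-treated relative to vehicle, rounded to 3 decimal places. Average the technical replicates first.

0.429

Mean Ct: CG13122 vehicle 28.830; CG13122 bortezomib-treated 29.970; RpL32 vehicle 18.660; RpL32 bortezomib-treated 18.580
ΔCt(vehicle) = 28.830 − 18.660 = 10.170
ΔCt(bortezomib-treated) = 29.970 − 18.580 = 11.390
ΔΔCt = 11.390 − 10.170 = 1.220
Fold change = 2^(−1.220) = 0.4293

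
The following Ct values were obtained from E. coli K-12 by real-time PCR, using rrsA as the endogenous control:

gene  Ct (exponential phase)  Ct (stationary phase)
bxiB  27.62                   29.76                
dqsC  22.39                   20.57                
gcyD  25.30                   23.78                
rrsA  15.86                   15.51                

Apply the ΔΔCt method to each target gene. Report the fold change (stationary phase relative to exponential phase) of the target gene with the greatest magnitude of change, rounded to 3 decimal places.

0.178

bxiB: ΔΔCt = (29.76−15.51) − (27.62−15.86) = 14.25 − 11.76 = 2.49; fold change = 2^-2.49 = 0.178
dqsC: ΔΔCt = (20.57−15.51) − (22.39−15.86) = 5.06 − 6.53 = -1.47; fold change = 2^1.47 = 2.770
gcyD: ΔΔCt = (23.78−15.51) − (25.30−15.86) = 8.27 − 9.44 = -1.17; fold change = 2^1.17 = 2.250
bxiB has the largest |ΔΔCt| = 2.49.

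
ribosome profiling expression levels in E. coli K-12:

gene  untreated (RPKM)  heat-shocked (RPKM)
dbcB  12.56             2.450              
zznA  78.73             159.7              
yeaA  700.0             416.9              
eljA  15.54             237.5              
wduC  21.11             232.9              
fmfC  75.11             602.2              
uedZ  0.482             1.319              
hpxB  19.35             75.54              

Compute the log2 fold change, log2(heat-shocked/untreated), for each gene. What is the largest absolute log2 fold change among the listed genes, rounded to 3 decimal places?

log2(2.450/12.56) = -2.358  (dbcB)
log2(159.7/78.73) = 1.020  (zznA)
log2(416.9/700.0) = -0.748  (yeaA)
log2(237.5/15.54) = 3.934  (eljA)
log2(232.9/21.11) = 3.464  (wduC)
log2(602.2/75.11) = 3.003  (fmfC)
log2(1.319/0.482) = 1.452  (uedZ)
log2(75.54/19.35) = 1.965  (hpxB)
The largest magnitude belongs to eljA.

3.934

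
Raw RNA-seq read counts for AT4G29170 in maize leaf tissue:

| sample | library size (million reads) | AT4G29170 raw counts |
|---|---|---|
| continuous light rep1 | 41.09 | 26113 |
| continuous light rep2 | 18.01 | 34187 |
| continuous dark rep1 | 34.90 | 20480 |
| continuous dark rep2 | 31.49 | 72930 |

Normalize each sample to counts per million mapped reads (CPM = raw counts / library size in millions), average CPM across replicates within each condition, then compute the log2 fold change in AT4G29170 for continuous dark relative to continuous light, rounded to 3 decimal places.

0.196

CPM(continuous light rep1) = 26113 / 41.09 = 635.5074
CPM(continuous light rep2) = 34187 / 18.01 = 1898.2232
CPM(continuous dark rep1) = 20480 / 34.90 = 586.8195
CPM(continuous dark rep2) = 72930 / 31.49 = 2315.9733
mean CPM(continuous light) = 1266.8653; mean CPM(continuous dark) = 1451.3964
Fold change = 1451.3964 / 1266.8653 = 1.14566
log2(1.14566) = 0.1962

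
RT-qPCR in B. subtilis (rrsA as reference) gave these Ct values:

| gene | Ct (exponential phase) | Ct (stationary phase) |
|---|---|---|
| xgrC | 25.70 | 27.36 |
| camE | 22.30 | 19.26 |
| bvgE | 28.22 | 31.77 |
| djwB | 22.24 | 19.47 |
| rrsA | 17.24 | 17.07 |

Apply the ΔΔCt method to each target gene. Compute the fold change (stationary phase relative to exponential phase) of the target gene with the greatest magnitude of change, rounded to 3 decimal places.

0.076

xgrC: ΔΔCt = (27.36−17.07) − (25.70−17.24) = 10.29 − 8.46 = 1.83; fold change = 2^-1.83 = 0.281
camE: ΔΔCt = (19.26−17.07) − (22.30−17.24) = 2.19 − 5.06 = -2.87; fold change = 2^2.87 = 7.311
bvgE: ΔΔCt = (31.77−17.07) − (28.22−17.24) = 14.70 − 10.98 = 3.72; fold change = 2^-3.72 = 0.076
djwB: ΔΔCt = (19.47−17.07) − (22.24−17.24) = 2.40 − 5.00 = -2.60; fold change = 2^2.60 = 6.063
bvgE has the largest |ΔΔCt| = 3.72.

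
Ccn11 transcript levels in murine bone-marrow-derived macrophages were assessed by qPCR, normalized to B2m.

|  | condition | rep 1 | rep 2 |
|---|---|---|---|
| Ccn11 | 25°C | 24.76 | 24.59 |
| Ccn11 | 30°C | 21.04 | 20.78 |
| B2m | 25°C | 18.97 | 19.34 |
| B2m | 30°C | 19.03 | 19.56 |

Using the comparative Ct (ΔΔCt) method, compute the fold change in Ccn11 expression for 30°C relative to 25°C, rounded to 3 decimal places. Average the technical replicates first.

Mean Ct: Ccn11 25°C 24.675; Ccn11 30°C 20.910; B2m 25°C 19.155; B2m 30°C 19.295
ΔCt(25°C) = 24.675 − 19.155 = 5.520
ΔCt(30°C) = 20.910 − 19.295 = 1.615
ΔΔCt = 1.615 − 5.520 = -3.905
Fold change = 2^(−(-3.905)) = 2^3.905 = 14.9804

14.980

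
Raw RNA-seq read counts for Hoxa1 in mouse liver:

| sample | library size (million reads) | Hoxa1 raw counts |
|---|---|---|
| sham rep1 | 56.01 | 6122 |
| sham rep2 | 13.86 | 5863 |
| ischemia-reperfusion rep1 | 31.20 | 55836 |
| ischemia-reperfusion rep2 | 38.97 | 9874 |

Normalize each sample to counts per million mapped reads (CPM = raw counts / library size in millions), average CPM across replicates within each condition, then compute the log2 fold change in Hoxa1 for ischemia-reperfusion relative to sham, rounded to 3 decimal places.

1.940

CPM(sham rep1) = 6122 / 56.01 = 109.3019
CPM(sham rep2) = 5863 / 13.86 = 423.0159
CPM(ischemia-reperfusion rep1) = 55836 / 31.20 = 1789.6154
CPM(ischemia-reperfusion rep2) = 9874 / 38.97 = 253.3744
mean CPM(sham) = 266.1589; mean CPM(ischemia-reperfusion) = 1021.4949
Fold change = 1021.4949 / 266.1589 = 3.83791
log2(3.83791) = 1.9403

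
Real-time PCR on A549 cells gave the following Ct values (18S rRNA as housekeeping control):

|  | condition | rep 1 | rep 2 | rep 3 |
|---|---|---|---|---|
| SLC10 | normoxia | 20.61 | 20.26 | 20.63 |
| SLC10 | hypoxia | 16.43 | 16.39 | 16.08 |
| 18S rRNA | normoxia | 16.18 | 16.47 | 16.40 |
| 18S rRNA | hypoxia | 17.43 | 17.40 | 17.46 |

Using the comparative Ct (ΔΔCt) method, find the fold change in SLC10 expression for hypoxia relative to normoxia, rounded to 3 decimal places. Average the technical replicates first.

38.854

Mean Ct: SLC10 normoxia 20.500; SLC10 hypoxia 16.300; 18S rRNA normoxia 16.350; 18S rRNA hypoxia 17.430
ΔCt(normoxia) = 20.500 − 16.350 = 4.150
ΔCt(hypoxia) = 16.300 − 17.430 = -1.130
ΔΔCt = -1.130 − 4.150 = -5.280
Fold change = 2^(−(-5.280)) = 2^5.280 = 38.8542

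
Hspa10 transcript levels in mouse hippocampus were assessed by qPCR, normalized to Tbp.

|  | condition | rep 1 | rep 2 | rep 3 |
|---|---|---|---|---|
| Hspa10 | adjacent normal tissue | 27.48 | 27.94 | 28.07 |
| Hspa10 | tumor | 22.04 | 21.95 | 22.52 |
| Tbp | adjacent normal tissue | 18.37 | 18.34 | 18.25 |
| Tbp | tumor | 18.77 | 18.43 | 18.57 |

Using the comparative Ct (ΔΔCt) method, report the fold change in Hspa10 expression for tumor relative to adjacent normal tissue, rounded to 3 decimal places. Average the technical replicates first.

60.969

Mean Ct: Hspa10 adjacent normal tissue 27.830; Hspa10 tumor 22.170; Tbp adjacent normal tissue 18.320; Tbp tumor 18.590
ΔCt(adjacent normal tissue) = 27.830 − 18.320 = 9.510
ΔCt(tumor) = 22.170 − 18.590 = 3.580
ΔΔCt = 3.580 − 9.510 = -5.930
Fold change = 2^(−(-5.930)) = 2^5.930 = 60.9688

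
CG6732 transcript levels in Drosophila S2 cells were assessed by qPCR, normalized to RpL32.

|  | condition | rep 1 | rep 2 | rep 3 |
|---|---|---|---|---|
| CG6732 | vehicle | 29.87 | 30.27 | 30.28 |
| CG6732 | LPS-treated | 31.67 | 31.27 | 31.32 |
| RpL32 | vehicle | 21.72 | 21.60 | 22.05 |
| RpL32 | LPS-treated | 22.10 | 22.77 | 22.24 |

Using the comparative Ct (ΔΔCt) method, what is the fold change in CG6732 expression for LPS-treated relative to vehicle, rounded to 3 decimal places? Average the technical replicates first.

Mean Ct: CG6732 vehicle 30.140; CG6732 LPS-treated 31.420; RpL32 vehicle 21.790; RpL32 LPS-treated 22.370
ΔCt(vehicle) = 30.140 − 21.790 = 8.350
ΔCt(LPS-treated) = 31.420 − 22.370 = 9.050
ΔΔCt = 9.050 − 8.350 = 0.700
Fold change = 2^(−0.700) = 0.6156

0.616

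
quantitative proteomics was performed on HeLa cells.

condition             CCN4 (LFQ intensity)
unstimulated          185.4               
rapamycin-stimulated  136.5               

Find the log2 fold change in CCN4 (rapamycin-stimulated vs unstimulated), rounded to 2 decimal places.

-0.44

Fold change = 136.5 / 185.4 = 0.7362
log2(0.7362) = -0.442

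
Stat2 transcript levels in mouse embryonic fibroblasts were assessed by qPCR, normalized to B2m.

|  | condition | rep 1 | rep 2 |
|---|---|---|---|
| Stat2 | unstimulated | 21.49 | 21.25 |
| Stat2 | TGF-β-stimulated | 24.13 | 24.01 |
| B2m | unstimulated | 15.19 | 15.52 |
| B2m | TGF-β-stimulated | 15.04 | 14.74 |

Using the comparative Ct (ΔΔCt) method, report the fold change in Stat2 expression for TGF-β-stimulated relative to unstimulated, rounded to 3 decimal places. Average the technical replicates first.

0.111

Mean Ct: Stat2 unstimulated 21.370; Stat2 TGF-β-stimulated 24.070; B2m unstimulated 15.355; B2m TGF-β-stimulated 14.890
ΔCt(unstimulated) = 21.370 − 15.355 = 6.015
ΔCt(TGF-β-stimulated) = 24.070 − 14.890 = 9.180
ΔΔCt = 9.180 − 6.015 = 3.165
Fold change = 2^(−3.165) = 0.1115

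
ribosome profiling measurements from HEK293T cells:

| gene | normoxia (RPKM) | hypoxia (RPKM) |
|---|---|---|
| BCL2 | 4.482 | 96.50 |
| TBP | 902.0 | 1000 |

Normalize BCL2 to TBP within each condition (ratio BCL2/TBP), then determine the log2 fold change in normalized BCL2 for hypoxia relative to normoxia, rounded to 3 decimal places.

BCL2/TBP (normoxia) = 4.482 / 902.0 = 0.004969
BCL2/TBP (hypoxia) = 96.50 / 1000 = 0.0965
Fold change = 0.0965 / 0.004969 = 19.4206
log2(19.4206) = 4.2795

4.280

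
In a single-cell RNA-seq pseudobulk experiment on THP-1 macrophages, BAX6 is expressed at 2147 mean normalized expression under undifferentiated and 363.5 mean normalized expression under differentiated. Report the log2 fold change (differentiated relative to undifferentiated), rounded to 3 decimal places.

Fold change = 363.5 / 2147 = 0.1693
log2(0.1693) = -2.5623

-2.562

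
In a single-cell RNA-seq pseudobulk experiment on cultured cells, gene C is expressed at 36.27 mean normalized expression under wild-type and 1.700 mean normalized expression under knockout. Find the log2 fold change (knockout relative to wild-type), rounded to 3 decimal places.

Fold change = 1.700 / 36.27 = 0.0469
log2(0.0469) = -4.4152

-4.415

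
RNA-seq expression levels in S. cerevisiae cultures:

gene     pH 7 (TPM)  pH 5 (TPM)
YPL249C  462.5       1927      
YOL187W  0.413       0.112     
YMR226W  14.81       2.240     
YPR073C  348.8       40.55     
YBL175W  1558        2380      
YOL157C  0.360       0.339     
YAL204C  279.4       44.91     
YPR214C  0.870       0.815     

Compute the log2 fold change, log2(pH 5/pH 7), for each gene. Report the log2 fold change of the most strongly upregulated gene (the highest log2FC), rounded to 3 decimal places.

log2(1927/462.5) = 2.059  (YPL249C)
log2(0.112/0.413) = -1.883  (YOL187W)
log2(2.240/14.81) = -2.725  (YMR226W)
log2(40.55/348.8) = -3.105  (YPR073C)
log2(2380/1558) = 0.611  (YBL175W)
log2(0.339/0.360) = -0.087  (YOL157C)
log2(44.91/279.4) = -2.637  (YAL204C)
log2(0.815/0.870) = -0.094  (YPR214C)
YPL249C is most strongly upregulated.

2.059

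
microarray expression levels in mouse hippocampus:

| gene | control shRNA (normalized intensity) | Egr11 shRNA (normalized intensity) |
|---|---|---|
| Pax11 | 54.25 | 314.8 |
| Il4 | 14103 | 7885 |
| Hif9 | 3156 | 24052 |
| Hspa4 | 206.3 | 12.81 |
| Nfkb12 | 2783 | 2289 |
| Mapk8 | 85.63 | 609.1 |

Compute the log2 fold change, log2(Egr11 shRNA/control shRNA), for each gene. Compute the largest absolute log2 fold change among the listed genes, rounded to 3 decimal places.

4.009

log2(314.8/54.25) = 2.537  (Pax11)
log2(7885/14103) = -0.839  (Il4)
log2(24052/3156) = 2.930  (Hif9)
log2(12.81/206.3) = -4.009  (Hspa4)
log2(2289/2783) = -0.282  (Nfkb12)
log2(609.1/85.63) = 2.830  (Mapk8)
The largest magnitude belongs to Hspa4.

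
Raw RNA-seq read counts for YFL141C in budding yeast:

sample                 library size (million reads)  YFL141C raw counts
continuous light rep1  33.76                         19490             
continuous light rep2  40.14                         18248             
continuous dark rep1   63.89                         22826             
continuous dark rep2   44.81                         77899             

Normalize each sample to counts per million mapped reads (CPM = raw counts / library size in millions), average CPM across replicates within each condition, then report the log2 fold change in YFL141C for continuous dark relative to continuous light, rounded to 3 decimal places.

1.022

CPM(continuous light rep1) = 19490 / 33.76 = 577.3104
CPM(continuous light rep2) = 18248 / 40.14 = 454.6089
CPM(continuous dark rep1) = 22826 / 63.89 = 357.2703
CPM(continuous dark rep2) = 77899 / 44.81 = 1738.4289
mean CPM(continuous light) = 515.9596; mean CPM(continuous dark) = 1047.8496
Fold change = 1047.8496 / 515.9596 = 2.03088
log2(2.03088) = 1.0221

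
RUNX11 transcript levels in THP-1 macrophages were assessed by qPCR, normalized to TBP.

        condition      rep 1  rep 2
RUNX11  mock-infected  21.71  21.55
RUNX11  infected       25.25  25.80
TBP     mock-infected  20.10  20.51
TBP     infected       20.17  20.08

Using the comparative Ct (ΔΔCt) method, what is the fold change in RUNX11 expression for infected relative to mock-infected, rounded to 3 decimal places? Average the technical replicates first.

Mean Ct: RUNX11 mock-infected 21.630; RUNX11 infected 25.525; TBP mock-infected 20.305; TBP infected 20.125
ΔCt(mock-infected) = 21.630 − 20.305 = 1.325
ΔCt(infected) = 25.525 − 20.125 = 5.400
ΔΔCt = 5.400 − 1.325 = 4.075
Fold change = 2^(−4.075) = 0.0593

0.059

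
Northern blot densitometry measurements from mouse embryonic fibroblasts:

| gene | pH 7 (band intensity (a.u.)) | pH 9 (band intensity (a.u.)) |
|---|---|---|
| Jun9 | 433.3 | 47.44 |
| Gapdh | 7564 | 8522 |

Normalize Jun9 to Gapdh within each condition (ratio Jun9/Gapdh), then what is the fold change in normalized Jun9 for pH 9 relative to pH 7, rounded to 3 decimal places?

0.097

Jun9/Gapdh (pH 7) = 433.3 / 7564 = 0.057285
Jun9/Gapdh (pH 9) = 47.44 / 8522 = 0.0055668
Fold change = 0.0055668 / 0.057285 = 0.0972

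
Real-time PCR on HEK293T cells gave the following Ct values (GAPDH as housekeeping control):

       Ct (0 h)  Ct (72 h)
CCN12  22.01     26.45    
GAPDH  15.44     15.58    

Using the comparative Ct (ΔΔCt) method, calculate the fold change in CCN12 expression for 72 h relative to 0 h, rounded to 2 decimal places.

0.05

ΔCt(0 h) = 22.010 − 15.440 = 6.570
ΔCt(72 h) = 26.450 − 15.580 = 10.870
ΔΔCt = 10.870 − 6.570 = 4.300
Fold change = 2^(−4.300) = 0.051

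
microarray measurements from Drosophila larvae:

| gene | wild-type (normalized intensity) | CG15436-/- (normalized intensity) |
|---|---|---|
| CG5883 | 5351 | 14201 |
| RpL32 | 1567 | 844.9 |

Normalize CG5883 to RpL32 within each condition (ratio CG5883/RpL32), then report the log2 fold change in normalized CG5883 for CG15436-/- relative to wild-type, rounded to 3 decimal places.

2.299

CG5883/RpL32 (wild-type) = 5351 / 1567 = 3.4148
CG5883/RpL32 (CG15436-/-) = 14201 / 844.9 = 16.808
Fold change = 16.808 / 3.4148 = 4.9221
log2(4.9221) = 2.2993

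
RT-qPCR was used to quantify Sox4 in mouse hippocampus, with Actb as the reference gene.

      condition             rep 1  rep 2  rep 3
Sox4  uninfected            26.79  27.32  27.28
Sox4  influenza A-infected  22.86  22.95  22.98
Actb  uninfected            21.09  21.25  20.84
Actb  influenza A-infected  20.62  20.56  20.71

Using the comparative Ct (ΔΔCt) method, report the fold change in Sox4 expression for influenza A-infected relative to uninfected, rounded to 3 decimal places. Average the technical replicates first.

Mean Ct: Sox4 uninfected 27.130; Sox4 influenza A-infected 22.930; Actb uninfected 21.060; Actb influenza A-infected 20.630
ΔCt(uninfected) = 27.130 − 21.060 = 6.070
ΔCt(influenza A-infected) = 22.930 − 20.630 = 2.300
ΔΔCt = 2.300 − 6.070 = -3.770
Fold change = 2^(−(-3.770)) = 2^3.770 = 13.6422

13.642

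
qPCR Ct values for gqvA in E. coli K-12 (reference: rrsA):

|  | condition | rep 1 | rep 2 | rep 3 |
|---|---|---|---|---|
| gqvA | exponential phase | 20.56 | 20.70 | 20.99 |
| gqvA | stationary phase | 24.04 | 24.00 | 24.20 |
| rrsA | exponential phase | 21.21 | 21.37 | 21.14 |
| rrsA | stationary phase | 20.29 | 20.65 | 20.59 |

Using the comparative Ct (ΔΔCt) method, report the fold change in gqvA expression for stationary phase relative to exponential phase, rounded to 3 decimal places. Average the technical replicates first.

0.060

Mean Ct: gqvA exponential phase 20.750; gqvA stationary phase 24.080; rrsA exponential phase 21.240; rrsA stationary phase 20.510
ΔCt(exponential phase) = 20.750 − 21.240 = -0.490
ΔCt(stationary phase) = 24.080 − 20.510 = 3.570
ΔΔCt = 3.570 − (-0.490) = 4.060
Fold change = 2^(−4.060) = 0.0600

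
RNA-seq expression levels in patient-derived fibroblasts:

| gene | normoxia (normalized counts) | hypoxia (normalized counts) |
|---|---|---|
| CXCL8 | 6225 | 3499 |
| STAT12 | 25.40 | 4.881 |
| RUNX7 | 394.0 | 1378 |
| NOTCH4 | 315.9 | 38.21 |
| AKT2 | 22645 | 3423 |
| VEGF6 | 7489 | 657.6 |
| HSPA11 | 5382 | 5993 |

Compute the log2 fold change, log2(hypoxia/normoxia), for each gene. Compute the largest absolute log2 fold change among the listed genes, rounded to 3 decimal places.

3.509

log2(3499/6225) = -0.831  (CXCL8)
log2(4.881/25.40) = -2.380  (STAT12)
log2(1378/394.0) = 1.806  (RUNX7)
log2(38.21/315.9) = -3.047  (NOTCH4)
log2(3423/22645) = -2.726  (AKT2)
log2(657.6/7489) = -3.509  (VEGF6)
log2(5993/5382) = 0.155  (HSPA11)
The largest magnitude belongs to VEGF6.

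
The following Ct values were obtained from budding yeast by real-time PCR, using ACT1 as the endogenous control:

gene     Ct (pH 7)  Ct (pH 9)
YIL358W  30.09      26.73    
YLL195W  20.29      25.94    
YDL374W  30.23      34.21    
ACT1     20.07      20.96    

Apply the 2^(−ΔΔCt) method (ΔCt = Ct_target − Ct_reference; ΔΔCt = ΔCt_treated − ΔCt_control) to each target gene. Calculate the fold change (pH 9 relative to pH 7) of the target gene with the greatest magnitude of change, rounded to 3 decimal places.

0.037

YIL358W: ΔΔCt = (26.73−20.96) − (30.09−20.07) = 5.77 − 10.02 = -4.25; fold change = 2^4.25 = 19.027
YLL195W: ΔΔCt = (25.94−20.96) − (20.29−20.07) = 4.98 − 0.22 = 4.76; fold change = 2^-4.76 = 0.037
YDL374W: ΔΔCt = (34.21−20.96) − (30.23−20.07) = 13.25 − 10.16 = 3.09; fold change = 2^-3.09 = 0.117
YLL195W has the largest |ΔΔCt| = 4.76.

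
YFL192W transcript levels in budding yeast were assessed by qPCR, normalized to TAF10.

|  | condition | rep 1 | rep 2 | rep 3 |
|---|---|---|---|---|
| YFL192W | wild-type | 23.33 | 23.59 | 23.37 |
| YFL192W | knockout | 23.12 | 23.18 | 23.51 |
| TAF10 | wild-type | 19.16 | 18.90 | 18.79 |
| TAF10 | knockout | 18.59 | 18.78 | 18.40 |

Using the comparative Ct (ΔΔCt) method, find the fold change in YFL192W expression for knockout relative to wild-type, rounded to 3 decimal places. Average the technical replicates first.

Mean Ct: YFL192W wild-type 23.430; YFL192W knockout 23.270; TAF10 wild-type 18.950; TAF10 knockout 18.590
ΔCt(wild-type) = 23.430 − 18.950 = 4.480
ΔCt(knockout) = 23.270 − 18.590 = 4.680
ΔΔCt = 4.680 − 4.480 = 0.200
Fold change = 2^(−0.200) = 0.8706

0.871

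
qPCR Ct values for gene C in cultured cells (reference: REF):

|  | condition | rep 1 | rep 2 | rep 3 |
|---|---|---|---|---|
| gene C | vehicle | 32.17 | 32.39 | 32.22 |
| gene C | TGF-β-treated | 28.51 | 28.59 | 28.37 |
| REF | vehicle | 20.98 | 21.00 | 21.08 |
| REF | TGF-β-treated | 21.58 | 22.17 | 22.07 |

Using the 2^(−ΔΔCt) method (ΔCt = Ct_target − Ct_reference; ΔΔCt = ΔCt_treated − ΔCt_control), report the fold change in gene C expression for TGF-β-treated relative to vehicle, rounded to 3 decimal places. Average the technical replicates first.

25.813

Mean Ct: gene C vehicle 32.260; gene C TGF-β-treated 28.490; REF vehicle 21.020; REF TGF-β-treated 21.940
ΔCt(vehicle) = 32.260 − 21.020 = 11.240
ΔCt(TGF-β-treated) = 28.490 − 21.940 = 6.550
ΔΔCt = 6.550 − 11.240 = -4.690
Fold change = 2^(−(-4.690)) = 2^4.690 = 25.8125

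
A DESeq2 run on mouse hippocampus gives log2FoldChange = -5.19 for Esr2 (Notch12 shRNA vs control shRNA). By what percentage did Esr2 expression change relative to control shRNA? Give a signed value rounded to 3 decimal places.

Fold change = 2^(-5.19) = 0.0274
Percent change = (FC − 1) × 100% = (0.0274 − 1) × 100 = -97.261%

-97.261%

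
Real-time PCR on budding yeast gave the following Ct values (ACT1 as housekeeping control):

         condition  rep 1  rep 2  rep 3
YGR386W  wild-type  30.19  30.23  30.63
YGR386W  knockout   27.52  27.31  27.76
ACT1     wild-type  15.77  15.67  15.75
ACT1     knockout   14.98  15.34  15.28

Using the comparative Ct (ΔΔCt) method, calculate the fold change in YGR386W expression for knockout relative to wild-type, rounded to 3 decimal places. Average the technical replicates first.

4.891

Mean Ct: YGR386W wild-type 30.350; YGR386W knockout 27.530; ACT1 wild-type 15.730; ACT1 knockout 15.200
ΔCt(wild-type) = 30.350 − 15.730 = 14.620
ΔCt(knockout) = 27.530 − 15.200 = 12.330
ΔΔCt = 12.330 − 14.620 = -2.290
Fold change = 2^(−(-2.290)) = 2^2.290 = 4.8906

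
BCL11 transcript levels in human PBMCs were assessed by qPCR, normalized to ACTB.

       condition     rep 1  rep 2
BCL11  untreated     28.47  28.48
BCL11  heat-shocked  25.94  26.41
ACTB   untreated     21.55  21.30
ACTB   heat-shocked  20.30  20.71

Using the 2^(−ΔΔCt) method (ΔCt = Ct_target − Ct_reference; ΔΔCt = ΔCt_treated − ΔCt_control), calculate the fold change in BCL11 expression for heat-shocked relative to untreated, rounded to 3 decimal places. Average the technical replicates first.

Mean Ct: BCL11 untreated 28.475; BCL11 heat-shocked 26.175; ACTB untreated 21.425; ACTB heat-shocked 20.505
ΔCt(untreated) = 28.475 − 21.425 = 7.050
ΔCt(heat-shocked) = 26.175 − 20.505 = 5.670
ΔΔCt = 5.670 − 7.050 = -1.380
Fold change = 2^(−(-1.380)) = 2^1.380 = 2.6027

2.603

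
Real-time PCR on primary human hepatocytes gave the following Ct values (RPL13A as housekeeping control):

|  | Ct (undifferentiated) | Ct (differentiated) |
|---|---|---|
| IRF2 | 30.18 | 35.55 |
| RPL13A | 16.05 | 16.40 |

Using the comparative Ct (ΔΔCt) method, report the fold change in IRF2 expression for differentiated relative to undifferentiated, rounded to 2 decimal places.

ΔCt(undifferentiated) = 30.180 − 16.050 = 14.130
ΔCt(differentiated) = 35.550 − 16.400 = 19.150
ΔΔCt = 19.150 − 14.130 = 5.020
Fold change = 2^(−5.020) = 0.031

0.03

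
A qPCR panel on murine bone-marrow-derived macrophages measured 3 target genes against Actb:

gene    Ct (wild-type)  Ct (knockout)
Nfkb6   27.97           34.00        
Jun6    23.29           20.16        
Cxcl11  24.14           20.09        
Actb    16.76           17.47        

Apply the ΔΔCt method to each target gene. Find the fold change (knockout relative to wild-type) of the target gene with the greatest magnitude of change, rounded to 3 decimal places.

Nfkb6: ΔΔCt = (34.00−17.47) − (27.97−16.76) = 16.53 − 11.21 = 5.32; fold change = 2^-5.32 = 0.025
Jun6: ΔΔCt = (20.16−17.47) − (23.29−16.76) = 2.69 − 6.53 = -3.84; fold change = 2^3.84 = 14.320
Cxcl11: ΔΔCt = (20.09−17.47) − (24.14−16.76) = 2.62 − 7.38 = -4.76; fold change = 2^4.76 = 27.096
Nfkb6 has the largest |ΔΔCt| = 5.32.

0.025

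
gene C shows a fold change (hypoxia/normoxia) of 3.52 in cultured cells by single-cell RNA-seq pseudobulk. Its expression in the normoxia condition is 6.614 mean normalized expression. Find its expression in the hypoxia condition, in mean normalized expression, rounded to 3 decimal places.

23.281

hypoxia expression = 6.614 × 3.52 = 23.281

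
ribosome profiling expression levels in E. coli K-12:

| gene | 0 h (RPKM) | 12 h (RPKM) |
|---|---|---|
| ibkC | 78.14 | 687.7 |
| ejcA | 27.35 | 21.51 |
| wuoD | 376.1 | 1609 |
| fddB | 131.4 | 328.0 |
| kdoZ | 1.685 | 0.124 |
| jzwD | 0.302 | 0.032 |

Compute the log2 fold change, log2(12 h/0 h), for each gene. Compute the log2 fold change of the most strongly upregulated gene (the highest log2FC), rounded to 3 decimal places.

log2(687.7/78.14) = 3.138  (ibkC)
log2(21.51/27.35) = -0.347  (ejcA)
log2(1609/376.1) = 2.097  (wuoD)
log2(328.0/131.4) = 1.320  (fddB)
log2(0.124/1.685) = -3.764  (kdoZ)
log2(0.032/0.302) = -3.238  (jzwD)
ibkC is most strongly upregulated.

3.138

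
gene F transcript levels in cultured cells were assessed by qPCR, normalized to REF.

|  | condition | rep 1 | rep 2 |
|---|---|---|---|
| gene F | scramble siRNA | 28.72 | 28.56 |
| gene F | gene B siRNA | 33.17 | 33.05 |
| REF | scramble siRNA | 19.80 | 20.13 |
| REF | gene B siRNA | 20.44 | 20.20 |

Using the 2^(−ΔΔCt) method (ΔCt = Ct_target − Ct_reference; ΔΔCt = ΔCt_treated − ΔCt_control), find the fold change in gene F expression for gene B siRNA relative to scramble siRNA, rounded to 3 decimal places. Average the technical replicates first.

0.058

Mean Ct: gene F scramble siRNA 28.640; gene F gene B siRNA 33.110; REF scramble siRNA 19.965; REF gene B siRNA 20.320
ΔCt(scramble siRNA) = 28.640 − 19.965 = 8.675
ΔCt(gene B siRNA) = 33.110 − 20.320 = 12.790
ΔΔCt = 12.790 − 8.675 = 4.115
Fold change = 2^(−4.115) = 0.0577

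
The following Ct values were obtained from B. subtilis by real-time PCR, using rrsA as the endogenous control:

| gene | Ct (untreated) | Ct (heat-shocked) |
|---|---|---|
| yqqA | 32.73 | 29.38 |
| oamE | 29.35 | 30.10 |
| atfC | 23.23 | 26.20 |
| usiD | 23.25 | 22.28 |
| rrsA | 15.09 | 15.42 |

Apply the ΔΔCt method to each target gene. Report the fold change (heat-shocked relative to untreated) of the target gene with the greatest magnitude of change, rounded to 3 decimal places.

yqqA: ΔΔCt = (29.38−15.42) − (32.73−15.09) = 13.96 − 17.64 = -3.68; fold change = 2^3.68 = 12.817
oamE: ΔΔCt = (30.10−15.42) − (29.35−15.09) = 14.68 − 14.26 = 0.42; fold change = 2^-0.42 = 0.747
atfC: ΔΔCt = (26.20−15.42) − (23.23−15.09) = 10.78 − 8.14 = 2.64; fold change = 2^-2.64 = 0.160
usiD: ΔΔCt = (22.28−15.42) − (23.25−15.09) = 6.86 − 8.16 = -1.30; fold change = 2^1.30 = 2.462
yqqA has the largest |ΔΔCt| = 3.68.

12.817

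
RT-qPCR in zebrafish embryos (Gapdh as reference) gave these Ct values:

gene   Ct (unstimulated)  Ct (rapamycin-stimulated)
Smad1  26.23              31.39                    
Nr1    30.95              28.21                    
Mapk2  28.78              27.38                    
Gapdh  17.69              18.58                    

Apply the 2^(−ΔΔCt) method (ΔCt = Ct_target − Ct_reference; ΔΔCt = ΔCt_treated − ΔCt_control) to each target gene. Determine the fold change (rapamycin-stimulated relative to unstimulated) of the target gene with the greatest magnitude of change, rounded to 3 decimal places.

0.052

Smad1: ΔΔCt = (31.39−18.58) − (26.23−17.69) = 12.81 − 8.54 = 4.27; fold change = 2^-4.27 = 0.052
Nr1: ΔΔCt = (28.21−18.58) − (30.95−17.69) = 9.63 − 13.26 = -3.63; fold change = 2^3.63 = 12.381
Mapk2: ΔΔCt = (27.38−18.58) − (28.78−17.69) = 8.80 − 11.09 = -2.29; fold change = 2^2.29 = 4.891
Smad1 has the largest |ΔΔCt| = 4.27.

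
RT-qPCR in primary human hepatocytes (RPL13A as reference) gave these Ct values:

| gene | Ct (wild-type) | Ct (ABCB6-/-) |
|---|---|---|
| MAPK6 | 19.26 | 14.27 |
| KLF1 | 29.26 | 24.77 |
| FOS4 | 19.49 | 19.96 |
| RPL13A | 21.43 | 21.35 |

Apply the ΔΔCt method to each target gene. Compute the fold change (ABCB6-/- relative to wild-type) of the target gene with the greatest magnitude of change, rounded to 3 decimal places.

30.065

MAPK6: ΔΔCt = (14.27−21.35) − (19.26−21.43) = -7.08 − (-2.17) = -4.91; fold change = 2^4.91 = 30.065
KLF1: ΔΔCt = (24.77−21.35) − (29.26−21.43) = 3.42 − 7.83 = -4.41; fold change = 2^4.41 = 21.259
FOS4: ΔΔCt = (19.96−21.35) − (19.49−21.43) = -1.39 − (-1.94) = 0.55; fold change = 2^-0.55 = 0.683
MAPK6 has the largest |ΔΔCt| = 4.91.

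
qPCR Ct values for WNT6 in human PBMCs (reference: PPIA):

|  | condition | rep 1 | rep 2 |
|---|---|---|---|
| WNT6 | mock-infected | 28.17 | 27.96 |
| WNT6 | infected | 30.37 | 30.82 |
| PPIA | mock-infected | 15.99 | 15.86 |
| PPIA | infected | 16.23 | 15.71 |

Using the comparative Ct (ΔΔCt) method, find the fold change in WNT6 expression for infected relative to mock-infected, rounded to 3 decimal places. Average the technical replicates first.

Mean Ct: WNT6 mock-infected 28.065; WNT6 infected 30.595; PPIA mock-infected 15.925; PPIA infected 15.970
ΔCt(mock-infected) = 28.065 − 15.925 = 12.140
ΔCt(infected) = 30.595 − 15.970 = 14.625
ΔΔCt = 14.625 − 12.140 = 2.485
Fold change = 2^(−2.485) = 0.1786

0.179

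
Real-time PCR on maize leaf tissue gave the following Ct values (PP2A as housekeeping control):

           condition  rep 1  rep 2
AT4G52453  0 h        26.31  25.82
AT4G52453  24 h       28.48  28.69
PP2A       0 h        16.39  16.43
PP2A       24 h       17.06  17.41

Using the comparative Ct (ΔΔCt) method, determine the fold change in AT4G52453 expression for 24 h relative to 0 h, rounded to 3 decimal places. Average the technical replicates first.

Mean Ct: AT4G52453 0 h 26.065; AT4G52453 24 h 28.585; PP2A 0 h 16.410; PP2A 24 h 17.235
ΔCt(0 h) = 26.065 − 16.410 = 9.655
ΔCt(24 h) = 28.585 − 17.235 = 11.350
ΔΔCt = 11.350 − 9.655 = 1.695
Fold change = 2^(−1.695) = 0.3089

0.309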